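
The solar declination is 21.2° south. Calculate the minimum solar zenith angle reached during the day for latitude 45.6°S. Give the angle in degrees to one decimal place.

At local solar noon the hour angle is zero, so the zenith angle is |φ − δ| = |-45.6° − (-21.2°)| = 24.4°.

24.4°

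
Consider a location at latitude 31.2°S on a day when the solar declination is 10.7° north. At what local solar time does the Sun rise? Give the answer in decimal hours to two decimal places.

6.44 h

The sunset hour angle satisfies cos H_s = −tan φ tan δ = 0.1144, giving H_s = 83.43°.
Sunrise is at 12 − H_s/15 = 12 − 5.562 = 6.438 h local solar time.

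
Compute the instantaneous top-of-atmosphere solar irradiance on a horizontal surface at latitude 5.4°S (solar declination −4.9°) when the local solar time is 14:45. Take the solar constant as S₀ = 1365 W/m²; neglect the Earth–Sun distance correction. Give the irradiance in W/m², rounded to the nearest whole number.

1029 W/m²

Hour angle H = 15° × (14.75 − 12) = 41.25°.
With φ = -5.4°, δ = -4.9°, H = 41.25°: sin φ sin δ = 0.0080, cos φ cos δ cos H = 0.7458, so cos θ_z = 0.7538.
Top-of-atmosphere irradiance = S₀ cos θ_z = 1365 × 0.7538 = 1028.94 W/m².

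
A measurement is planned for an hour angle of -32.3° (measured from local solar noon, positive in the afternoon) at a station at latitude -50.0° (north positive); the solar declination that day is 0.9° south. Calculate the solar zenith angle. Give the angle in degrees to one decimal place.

56.3°

With φ = -50.0°, δ = -0.9°, H = -32.30°: sin φ sin δ = 0.0120, cos φ cos δ cos H = 0.5433, so cos θ_z = 0.5553.
θ_z = arccos(0.5553) = 56.27°.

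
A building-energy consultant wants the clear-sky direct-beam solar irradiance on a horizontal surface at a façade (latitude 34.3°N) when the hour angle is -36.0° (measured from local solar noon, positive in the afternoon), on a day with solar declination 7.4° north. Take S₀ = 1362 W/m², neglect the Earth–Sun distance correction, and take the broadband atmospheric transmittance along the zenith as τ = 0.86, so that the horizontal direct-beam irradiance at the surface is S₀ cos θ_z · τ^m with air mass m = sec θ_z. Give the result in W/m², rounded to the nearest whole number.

816 W/m²

With φ = 34.3°, δ = 7.4°, H = -36.00°: sin φ sin δ = 0.0726, cos φ cos δ cos H = 0.6628, so cos θ_z = 0.7354.
Air mass m = 1/cos θ_z = 1/0.7354 = 1.360; τ^m = 0.86^1.360 = 0.8146.
Surface direct beam = 1362 × 0.7354 × 0.8146 = 815.92 W/m².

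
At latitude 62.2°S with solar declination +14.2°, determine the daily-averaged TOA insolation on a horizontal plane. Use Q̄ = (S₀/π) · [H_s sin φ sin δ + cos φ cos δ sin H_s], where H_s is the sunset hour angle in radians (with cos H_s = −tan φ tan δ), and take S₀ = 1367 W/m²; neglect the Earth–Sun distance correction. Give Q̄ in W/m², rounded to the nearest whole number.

cos H_s = −tan(-62.2°) · tan(14.2°) = 0.4799, so H_s = arccos(0.4799) = 61.32°. In radians, H_s = 1.0702.
H_s sin φ sin δ = 1.0702 × -0.8846 × 0.2453 = -0.2322.
cos φ cos δ sin H_s = 0.4664 × 0.9694 × 0.8773 = 0.3967.
Q̄ = (1367/π) × (-0.2322 + 0.3967) = 435.13 × 0.1645 = 71.58 W/m².

72 W/m²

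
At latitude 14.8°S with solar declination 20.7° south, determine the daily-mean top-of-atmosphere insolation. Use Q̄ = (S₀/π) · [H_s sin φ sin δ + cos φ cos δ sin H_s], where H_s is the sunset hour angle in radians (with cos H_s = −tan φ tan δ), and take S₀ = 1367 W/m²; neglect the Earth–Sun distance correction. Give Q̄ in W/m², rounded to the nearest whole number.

The sunset hour angle satisfies cos H_s = −tan φ tan δ = -0.0998, giving H_s = 95.73°. In radians, H_s = 1.6708.
H_s sin φ sin δ = 1.6708 × -0.2554 × -0.3535 = 0.1508.
cos φ cos δ sin H_s = 0.9668 × 0.9354 × 0.9950 = 0.8998.
Q̄ = (1367/π) × (0.1508 + 0.8998) = 435.13 × 1.0506 = 457.15 W/m².

457 W/m²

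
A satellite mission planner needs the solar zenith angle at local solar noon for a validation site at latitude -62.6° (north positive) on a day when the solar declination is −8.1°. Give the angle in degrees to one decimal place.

54.5°

At local solar noon the hour angle is zero, so the zenith angle is |φ − δ| = |-62.6° − (-8.1°)| = 54.5°.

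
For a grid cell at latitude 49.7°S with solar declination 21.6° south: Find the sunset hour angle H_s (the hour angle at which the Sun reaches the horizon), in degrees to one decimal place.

117.8°

−tan φ tan δ = −(-1.1792)(-0.3959) = -0.4668; H_s = arccos(-0.4668) = 117.83°.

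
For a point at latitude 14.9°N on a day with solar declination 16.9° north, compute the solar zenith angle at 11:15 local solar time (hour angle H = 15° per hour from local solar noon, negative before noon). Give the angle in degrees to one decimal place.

Hour angle H = 15° × (11.25 − 12) = -11.25°.
cos θ_z = sin(14.9°) sin(16.9°) + cos(14.9°) cos(16.9°) cos(-11.25°) = 0.0747 + 0.9069 = 0.9816.
θ_z = arccos(0.9816) = 11.01°.

11.0°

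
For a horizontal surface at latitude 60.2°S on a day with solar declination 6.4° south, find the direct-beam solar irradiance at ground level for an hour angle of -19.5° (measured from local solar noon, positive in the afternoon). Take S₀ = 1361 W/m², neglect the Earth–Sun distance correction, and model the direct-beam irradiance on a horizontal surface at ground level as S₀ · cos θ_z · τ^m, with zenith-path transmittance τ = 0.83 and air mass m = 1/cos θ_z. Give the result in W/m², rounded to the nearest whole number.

549 W/m²

cos θ_z = sin(-60.2°) sin(-6.4°) + cos(-60.2°) cos(-6.4°) cos(-19.50°) = 0.0967 + 0.4655 = 0.5622.
Air mass m = 1/cos θ_z = 1/0.5622 = 1.779; τ^m = 0.83^1.779 = 0.7179.
Surface direct beam = 1361 × 0.5622 × 0.7179 = 549.30 W/m².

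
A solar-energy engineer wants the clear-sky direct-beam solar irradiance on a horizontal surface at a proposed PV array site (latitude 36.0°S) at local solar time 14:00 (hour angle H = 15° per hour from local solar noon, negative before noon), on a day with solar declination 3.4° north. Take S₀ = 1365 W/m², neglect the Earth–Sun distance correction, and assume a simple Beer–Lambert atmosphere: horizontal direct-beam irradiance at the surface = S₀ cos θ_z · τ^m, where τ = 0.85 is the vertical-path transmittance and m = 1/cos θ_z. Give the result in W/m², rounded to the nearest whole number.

710 W/m²

Hour angle H = 15° × (14 − 12) = 30.00°.
cos θ_z = sin(-36.0°) sin(3.4°) + cos(-36.0°) cos(3.4°) cos(30.00°) = -0.0349 + 0.6994 = 0.6645.
Air mass m = 1/cos θ_z = 1/0.6645 = 1.505; τ^m = 0.85^1.505 = 0.7830.
Surface direct beam = 1365 × 0.6645 × 0.7830 = 710.21 W/m².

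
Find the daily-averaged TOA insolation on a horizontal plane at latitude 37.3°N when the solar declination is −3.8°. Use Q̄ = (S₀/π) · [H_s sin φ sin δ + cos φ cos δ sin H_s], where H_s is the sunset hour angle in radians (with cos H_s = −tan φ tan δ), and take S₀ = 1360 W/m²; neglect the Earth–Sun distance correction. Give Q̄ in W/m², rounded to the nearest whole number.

−tan φ tan δ = −(0.7618)(-0.0664) = 0.0506; H_s = arccos(0.0506) = 87.10°. In radians, H_s = 1.5202.
H_s sin φ sin δ = 1.5202 × 0.6060 × -0.0663 = -0.0611.
cos φ cos δ sin H_s = 0.7955 × 0.9978 × 0.9987 = 0.7927.
Q̄ = (1360/π) × (-0.0611 + 0.7927) = 432.90 × 0.7316 = 316.71 W/m².

317 W/m²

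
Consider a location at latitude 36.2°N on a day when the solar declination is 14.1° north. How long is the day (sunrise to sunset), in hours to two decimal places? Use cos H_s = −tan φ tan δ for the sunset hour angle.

13.41 hours

The sunset hour angle satisfies cos H_s = −tan φ tan δ = -0.1838, giving H_s = 100.59°.
Day length = 2 H_s / 15° h⁻¹ = 201.18° / 15 = 13.412 h.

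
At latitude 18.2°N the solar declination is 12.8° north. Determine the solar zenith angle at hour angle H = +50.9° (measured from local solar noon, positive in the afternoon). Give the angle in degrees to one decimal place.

With φ = 18.2°, δ = 12.8°, H = 50.90°: sin φ sin δ = 0.0692, cos φ cos δ cos H = 0.5842, so cos θ_z = 0.6534.
θ_z = arccos(0.6534) = 49.20°.

49.2°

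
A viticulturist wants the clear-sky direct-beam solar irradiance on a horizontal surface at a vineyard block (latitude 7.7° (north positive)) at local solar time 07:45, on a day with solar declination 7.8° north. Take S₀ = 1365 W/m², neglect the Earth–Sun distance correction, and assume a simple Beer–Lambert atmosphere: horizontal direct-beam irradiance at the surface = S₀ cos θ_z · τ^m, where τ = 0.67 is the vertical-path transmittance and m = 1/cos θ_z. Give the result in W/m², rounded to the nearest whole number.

Hour angle H = 15° × (7.75 − 12) = -63.75°.
cos θ_z = sin(7.7°) sin(7.8°) + cos(7.7°) cos(7.8°) cos(-63.75°) = 0.0182 + 0.4342 = 0.4524.
Air mass m = 1/cos θ_z = 1/0.4524 = 2.210; τ^m = 0.67^2.210 = 0.4127.
Surface direct beam = 1365 × 0.4524 × 0.4127 = 254.85 W/m².

255 W/m²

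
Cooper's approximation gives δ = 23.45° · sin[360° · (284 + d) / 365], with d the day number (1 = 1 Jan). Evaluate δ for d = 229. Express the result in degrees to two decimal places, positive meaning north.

360 × (284 + 229) / 365 = 505.973°; sin(505.973°) = 0.5596.
δ = 23.45 × 0.5596 = 13.123° ≈ +13.12°.

+13.12°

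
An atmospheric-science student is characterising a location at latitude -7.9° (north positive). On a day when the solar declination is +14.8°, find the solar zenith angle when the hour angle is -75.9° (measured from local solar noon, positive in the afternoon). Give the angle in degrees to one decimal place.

With φ = -7.9°, δ = 14.8°, H = -75.90°: sin φ sin δ = -0.0351, cos φ cos δ cos H = 0.2333, so cos θ_z = 0.1982.
θ_z = arccos(0.1982) = 78.57°.

78.6°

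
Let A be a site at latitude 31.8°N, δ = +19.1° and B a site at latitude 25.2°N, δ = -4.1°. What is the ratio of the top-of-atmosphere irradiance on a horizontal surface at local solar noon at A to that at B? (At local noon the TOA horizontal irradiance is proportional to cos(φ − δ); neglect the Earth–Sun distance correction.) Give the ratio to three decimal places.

A: cos θ_z = cos(31.8° − (19.1°)) = 0.9755.
B: cos θ_z = cos(25.2° − (-4.1°)) = 0.8721.
Ratio A/B = 0.9755 / 0.8721 = 1.1186.

1.119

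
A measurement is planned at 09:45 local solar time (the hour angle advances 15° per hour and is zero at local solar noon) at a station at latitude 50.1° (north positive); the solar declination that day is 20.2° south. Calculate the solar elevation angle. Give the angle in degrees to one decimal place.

13.6°

Hour angle H = 15° × (9.75 − 12) = -33.75°.
With φ = 50.1°, δ = -20.2°, H = -33.75°: sin φ sin δ = -0.2649, cos φ cos δ cos H = 0.5005, so cos θ_z = 0.2356.
θ_z = arccos(0.2356) = 76.37°, so the elevation is 90° − 76.37° = 13.63°.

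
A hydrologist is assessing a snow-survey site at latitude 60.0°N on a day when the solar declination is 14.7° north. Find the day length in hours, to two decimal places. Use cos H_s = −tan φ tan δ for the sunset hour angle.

15.60 hours

−tan φ tan δ = −(1.7321)(0.2623) = -0.4543; H_s = arccos(-0.4543) = 117.02°.
Day length = 2 H_s / 15° h⁻¹ = 234.04° / 15 = 15.603 h.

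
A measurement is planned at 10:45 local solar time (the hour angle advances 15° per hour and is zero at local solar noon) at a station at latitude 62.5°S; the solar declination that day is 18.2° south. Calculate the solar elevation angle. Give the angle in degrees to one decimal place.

Hour angle H = 15° × (10.75 − 12) = -18.75°.
cos θ_z = sin(-62.5°) sin(-18.2°) + cos(-62.5°) cos(-18.2°) cos(-18.75°) = 0.2770 + 0.4154 = 0.6924.
θ_z = arccos(0.6924) = 46.18°, so the elevation is 90° − 46.18° = 43.82°.

43.8°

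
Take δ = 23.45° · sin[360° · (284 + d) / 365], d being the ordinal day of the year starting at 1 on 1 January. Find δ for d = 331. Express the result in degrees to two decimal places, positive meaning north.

360 × (284 + 331) / 365 = 606.575°; sin(606.575°) = -0.9176.
δ = 23.45 × -0.9176 = -21.518° ≈ -21.52°.

-21.52°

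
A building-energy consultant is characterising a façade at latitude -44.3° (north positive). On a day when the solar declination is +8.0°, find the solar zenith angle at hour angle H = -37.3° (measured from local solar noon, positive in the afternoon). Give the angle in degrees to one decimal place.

cos θ_z = sin(-44.3°) sin(8.0°) + cos(-44.3°) cos(8.0°) cos(-37.30°) = -0.0972 + 0.5638 = 0.4666.
θ_z = arccos(0.4666) = 62.19°.

62.2°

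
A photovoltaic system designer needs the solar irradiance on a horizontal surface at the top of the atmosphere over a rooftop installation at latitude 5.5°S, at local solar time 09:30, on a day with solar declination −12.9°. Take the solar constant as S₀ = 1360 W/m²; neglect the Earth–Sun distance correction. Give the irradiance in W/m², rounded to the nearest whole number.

Hour angle H = 15° × (9.5 − 12) = -37.50°.
cos θ_z = sin(-5.5°) sin(-12.9°) + cos(-5.5°) cos(-12.9°) cos(-37.50°) = 0.0214 + 0.7698 = 0.7912.
Top-of-atmosphere irradiance = S₀ cos θ_z = 1360 × 0.7912 = 1076.03 W/m².

1076 W/m²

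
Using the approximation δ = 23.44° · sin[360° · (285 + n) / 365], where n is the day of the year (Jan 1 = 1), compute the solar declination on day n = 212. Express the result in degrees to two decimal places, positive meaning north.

+17.91°

360 × (285 + 212) / 365 = 490.192°; sin(490.192°) = 0.7639.
δ = 23.44 × 0.7639 = 17.906° ≈ +17.91°.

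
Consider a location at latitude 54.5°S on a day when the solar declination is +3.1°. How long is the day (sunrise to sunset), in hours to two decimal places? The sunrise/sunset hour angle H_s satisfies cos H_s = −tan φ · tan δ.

The sunset hour angle satisfies cos H_s = −tan φ tan δ = 0.0759, giving H_s = 85.65°.
Day length = 2 H_s / 15° h⁻¹ = 171.30° / 15 = 11.420 h.

11.42 hours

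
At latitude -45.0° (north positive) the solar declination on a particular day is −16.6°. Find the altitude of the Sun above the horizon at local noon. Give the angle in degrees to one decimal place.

61.6°

At local solar noon the hour angle is zero, so the elevation is 90° − |φ − δ| = 90° − |-45.0° − (-16.6°)| = 90° − 28.4° = 61.6°.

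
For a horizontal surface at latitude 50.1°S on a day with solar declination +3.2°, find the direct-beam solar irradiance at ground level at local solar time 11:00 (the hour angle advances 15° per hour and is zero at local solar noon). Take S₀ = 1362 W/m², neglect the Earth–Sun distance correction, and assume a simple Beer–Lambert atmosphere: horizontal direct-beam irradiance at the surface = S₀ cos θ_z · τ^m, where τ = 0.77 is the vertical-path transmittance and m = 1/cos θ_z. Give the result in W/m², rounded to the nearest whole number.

Hour angle H = 15° × (11 − 12) = -15.00°.
cos θ_z = sin φ sin δ + cos φ cos δ cos H = (-0.7672)(0.0558) + (0.6414)(0.9984)(0.9659) = 0.5757.
Air mass m = 1/cos θ_z = 1/0.5757 = 1.737; τ^m = 0.77^1.737 = 0.6351.
Surface direct beam = 1362 × 0.5757 × 0.6351 = 497.98 W/m².

498 W/m²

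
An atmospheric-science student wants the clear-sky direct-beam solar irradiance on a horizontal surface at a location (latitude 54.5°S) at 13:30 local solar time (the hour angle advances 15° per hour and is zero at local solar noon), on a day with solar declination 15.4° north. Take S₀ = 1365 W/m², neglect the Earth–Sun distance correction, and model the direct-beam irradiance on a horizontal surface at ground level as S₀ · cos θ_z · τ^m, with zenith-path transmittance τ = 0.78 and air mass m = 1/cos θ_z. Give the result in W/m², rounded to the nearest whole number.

180 W/m²

Hour angle H = 15° × (13.5 − 12) = 22.50°.
With φ = -54.5°, δ = 15.4°, H = 22.50°: sin φ sin δ = -0.2162, cos φ cos δ cos H = 0.5172, so cos θ_z = 0.3010.
Air mass m = 1/cos θ_z = 1/0.3010 = 3.322; τ^m = 0.78^3.322 = 0.4381.
Surface direct beam = 1365 × 0.3010 × 0.4381 = 180.00 W/m².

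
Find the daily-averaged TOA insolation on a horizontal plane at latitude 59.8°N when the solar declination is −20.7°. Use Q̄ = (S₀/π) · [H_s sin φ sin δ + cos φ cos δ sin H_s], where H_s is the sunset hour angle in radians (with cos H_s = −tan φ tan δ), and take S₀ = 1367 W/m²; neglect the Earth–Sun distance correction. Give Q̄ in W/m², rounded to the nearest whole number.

cos H_s = −tan(59.8°) · tan(-20.7°) = 0.6492, so H_s = arccos(0.6492) = 49.52°. In radians, H_s = 0.8643.
H_s sin φ sin δ = 0.8643 × 0.8643 × -0.3535 = -0.2641.
cos φ cos δ sin H_s = 0.5030 × 0.9354 × 0.7606 = 0.3579.
Q̄ = (1367/π) × (-0.2641 + 0.3579) = 435.13 × 0.0938 = 40.82 W/m².

41 W/m²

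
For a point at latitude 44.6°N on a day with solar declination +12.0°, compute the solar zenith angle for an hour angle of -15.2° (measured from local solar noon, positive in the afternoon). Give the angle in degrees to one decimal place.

35.1°

With φ = 44.6°, δ = 12.0°, H = -15.20°: sin φ sin δ = 0.1460, cos φ cos δ cos H = 0.6721, so cos θ_z = 0.8181.
θ_z = arccos(0.8181) = 35.10°.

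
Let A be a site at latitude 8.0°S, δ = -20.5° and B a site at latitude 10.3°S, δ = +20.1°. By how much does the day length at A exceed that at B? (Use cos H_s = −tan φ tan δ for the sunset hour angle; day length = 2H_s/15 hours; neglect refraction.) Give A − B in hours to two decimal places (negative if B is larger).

A: H_s = arccos(−tan -8.0° · tan -20.5°) = 93.01°, so 2H_s/15 = 12.4013 h.
B: H_s = arccos(−tan -10.3° · tan 20.1°) = 86.19°, so 2H_s/15 = 11.4920 h.
A − B = 12.4013 − 11.4920 = 0.9093 h.

+0.91 h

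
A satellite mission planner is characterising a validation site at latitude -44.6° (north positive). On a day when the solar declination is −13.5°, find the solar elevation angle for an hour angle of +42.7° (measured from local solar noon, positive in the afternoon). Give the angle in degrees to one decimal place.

With φ = -44.6°, δ = -13.5°, H = 42.70°: sin φ sin δ = 0.1639, cos φ cos δ cos H = 0.5088, so cos θ_z = 0.6727.
θ_z = arccos(0.6727) = 47.72°, so the elevation is 90° − 47.72° = 42.28°.

42.3°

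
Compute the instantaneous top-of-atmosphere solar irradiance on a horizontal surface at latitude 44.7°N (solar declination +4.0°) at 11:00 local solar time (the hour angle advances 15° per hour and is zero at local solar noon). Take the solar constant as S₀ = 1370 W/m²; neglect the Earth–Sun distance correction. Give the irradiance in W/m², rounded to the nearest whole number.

Hour angle H = 15° × (11 − 12) = -15.00°.
cos θ_z = sin φ sin δ + cos φ cos δ cos H = (0.7034)(0.0698) + (0.7108)(0.9976)(0.9659) = 0.7340.
Top-of-atmosphere irradiance = S₀ cos θ_z = 1370 × 0.7340 = 1005.58 W/m².

1006 W/m²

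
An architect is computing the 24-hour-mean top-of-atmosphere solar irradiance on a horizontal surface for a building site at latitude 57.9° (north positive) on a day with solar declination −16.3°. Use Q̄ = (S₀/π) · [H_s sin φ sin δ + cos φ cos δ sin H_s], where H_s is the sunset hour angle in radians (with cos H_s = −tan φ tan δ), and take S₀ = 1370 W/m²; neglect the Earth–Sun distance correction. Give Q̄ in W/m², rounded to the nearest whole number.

−tan φ tan δ = −(1.5941)(-0.2924) = 0.4661; H_s = arccos(0.4661) = 62.22°. In radians, H_s = 1.0859.
H_s sin φ sin δ = 1.0859 × 0.8471 × -0.2807 = -0.2582.
cos φ cos δ sin H_s = 0.5314 × 0.9598 × 0.8847 = 0.4512.
Q̄ = (1370/π) × (-0.2582 + 0.4512) = 436.08 × 0.1930 = 84.16 W/m².

84 W/m²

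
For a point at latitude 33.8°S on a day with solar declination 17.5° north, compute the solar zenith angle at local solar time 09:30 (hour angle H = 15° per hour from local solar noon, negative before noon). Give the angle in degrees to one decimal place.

Hour angle H = 15° × (9.5 − 12) = -37.50°.
cos θ_z = sin φ sin δ + cos φ cos δ cos H = (-0.5563)(0.3007) + (0.8310)(0.9537)(0.7934) = 0.4615.
θ_z = arccos(0.4615) = 62.52°.

62.5°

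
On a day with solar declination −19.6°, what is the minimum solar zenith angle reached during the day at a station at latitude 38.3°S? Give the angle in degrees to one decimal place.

At local solar noon the hour angle is zero, so the zenith angle is |φ − δ| = |-38.3° − (-19.6°)| = 18.7°.

18.7°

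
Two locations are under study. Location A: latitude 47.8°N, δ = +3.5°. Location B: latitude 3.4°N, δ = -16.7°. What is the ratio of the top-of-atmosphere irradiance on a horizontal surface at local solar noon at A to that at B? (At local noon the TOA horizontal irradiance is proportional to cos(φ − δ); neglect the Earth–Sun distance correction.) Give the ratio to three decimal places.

0.762

A: cos θ_z = cos(47.8° − (3.5°)) = 0.7157.
B: cos θ_z = cos(3.4° − (-16.7°)) = 0.9391.
Ratio A/B = 0.7157 / 0.9391 = 0.7621.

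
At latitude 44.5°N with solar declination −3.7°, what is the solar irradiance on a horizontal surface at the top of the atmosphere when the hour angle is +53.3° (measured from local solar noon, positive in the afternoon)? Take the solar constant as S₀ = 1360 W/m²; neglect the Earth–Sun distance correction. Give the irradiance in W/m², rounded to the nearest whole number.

517 W/m²

With φ = 44.5°, δ = -3.7°, H = 53.30°: sin φ sin δ = -0.0452, cos φ cos δ cos H = 0.4254, so cos θ_z = 0.3802.
Top-of-atmosphere irradiance = S₀ cos θ_z = 1360 × 0.3802 = 517.07 W/m².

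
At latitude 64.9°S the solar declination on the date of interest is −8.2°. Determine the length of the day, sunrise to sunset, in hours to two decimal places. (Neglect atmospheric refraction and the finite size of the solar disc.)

−tan φ tan δ = −(-2.1348)(-0.1441) = -0.3076; H_s = arccos(-0.3076) = 107.91°.
Day length = 2 H_s / 15° h⁻¹ = 215.82° / 15 = 14.388 h.

14.39 hours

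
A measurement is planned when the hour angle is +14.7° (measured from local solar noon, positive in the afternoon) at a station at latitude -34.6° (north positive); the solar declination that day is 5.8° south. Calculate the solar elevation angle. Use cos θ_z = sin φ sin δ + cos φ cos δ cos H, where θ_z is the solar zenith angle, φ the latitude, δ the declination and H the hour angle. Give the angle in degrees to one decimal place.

58.2°

With φ = -34.6°, δ = -5.8°, H = 14.70°: sin φ sin δ = 0.0574, cos φ cos δ cos H = 0.7921, so cos θ_z = 0.8495.
θ_z = arccos(0.8495) = 31.84°, so the elevation is 90° − 31.84° = 58.16°.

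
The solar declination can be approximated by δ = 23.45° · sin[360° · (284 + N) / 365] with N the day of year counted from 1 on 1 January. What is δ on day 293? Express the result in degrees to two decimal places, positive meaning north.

-11.40°

360 × (284 + 293) / 365 = 569.096°; sin(569.096°) = -0.4863.
δ = 23.45 × -0.4863 = -11.404° ≈ -11.40°.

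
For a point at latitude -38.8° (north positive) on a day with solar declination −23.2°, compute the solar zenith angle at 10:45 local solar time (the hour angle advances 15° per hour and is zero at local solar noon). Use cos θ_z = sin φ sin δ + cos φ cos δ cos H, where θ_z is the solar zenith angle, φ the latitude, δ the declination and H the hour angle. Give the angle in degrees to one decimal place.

Hour angle H = 15° × (10.75 − 12) = -18.75°.
cos θ_z = sin(-38.8°) sin(-23.2°) + cos(-38.8°) cos(-23.2°) cos(-18.75°) = 0.2468 + 0.6783 = 0.9251.
θ_z = arccos(0.9251) = 22.32°.

22.3°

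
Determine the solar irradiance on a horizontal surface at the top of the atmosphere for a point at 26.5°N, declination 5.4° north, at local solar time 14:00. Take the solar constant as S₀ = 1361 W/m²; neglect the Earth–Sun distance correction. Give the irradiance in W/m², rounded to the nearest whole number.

Hour angle H = 15° × (14 − 12) = 30.00°.
cos θ_z = sin φ sin δ + cos φ cos δ cos H = (0.4462)(0.0941) + (0.8949)(0.9956)(0.8660) = 0.8136.
Top-of-atmosphere irradiance = S₀ cos θ_z = 1361 × 0.8136 = 1107.31 W/m².

1107 W/m²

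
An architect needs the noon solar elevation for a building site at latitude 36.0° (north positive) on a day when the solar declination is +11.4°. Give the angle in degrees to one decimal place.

65.4°

At local solar noon the hour angle is zero, so the elevation is 90° − |φ − δ| = 90° − |36.0° − (11.4°)| = 90° − 24.6° = 65.4°.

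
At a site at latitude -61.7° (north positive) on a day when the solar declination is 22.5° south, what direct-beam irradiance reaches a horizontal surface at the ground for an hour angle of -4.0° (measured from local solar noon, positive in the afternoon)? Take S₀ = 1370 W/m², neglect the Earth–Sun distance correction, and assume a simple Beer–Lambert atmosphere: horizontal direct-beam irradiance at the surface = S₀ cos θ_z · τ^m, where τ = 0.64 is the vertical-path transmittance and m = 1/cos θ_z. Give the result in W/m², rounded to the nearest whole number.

596 W/m²

cos θ_z = sin(-61.7°) sin(-22.5°) + cos(-61.7°) cos(-22.5°) cos(-4.00°) = 0.3369 + 0.4369 = 0.7738.
Air mass m = 1/cos θ_z = 1/0.7738 = 1.292; τ^m = 0.64^1.292 = 0.5618.
Surface direct beam = 1370 × 0.7738 × 0.5618 = 595.57 W/m².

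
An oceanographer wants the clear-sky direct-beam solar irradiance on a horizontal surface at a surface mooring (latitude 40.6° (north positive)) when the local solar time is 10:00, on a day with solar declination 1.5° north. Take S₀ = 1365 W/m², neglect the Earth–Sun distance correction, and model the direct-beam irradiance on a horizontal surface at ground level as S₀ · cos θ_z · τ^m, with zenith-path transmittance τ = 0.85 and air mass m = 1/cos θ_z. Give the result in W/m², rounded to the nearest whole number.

Hour angle H = 15° × (10 − 12) = -30.00°.
With φ = 40.6°, δ = 1.5°, H = -30.00°: sin φ sin δ = 0.0170, cos φ cos δ cos H = 0.6573, so cos θ_z = 0.6743.
Air mass m = 1/cos θ_z = 1/0.6743 = 1.483; τ^m = 0.85^1.483 = 0.7858.
Surface direct beam = 1365 × 0.6743 × 0.7858 = 723.27 W/m².

723 W/m²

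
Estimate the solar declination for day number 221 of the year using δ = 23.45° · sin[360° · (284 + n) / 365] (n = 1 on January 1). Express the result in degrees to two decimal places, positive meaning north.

360 × (284 + 221) / 365 = 498.082°; sin(498.082°) = 0.6681.
δ = 23.45 × 0.6681 = 15.667° ≈ +15.67°.

+15.67°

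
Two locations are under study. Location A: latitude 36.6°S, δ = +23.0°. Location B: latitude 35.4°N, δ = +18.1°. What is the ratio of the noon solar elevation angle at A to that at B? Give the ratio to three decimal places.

A: 90° − |-36.6 − (23.0)| = 30.40°.
B: 90° − |35.4 − (18.1)| = 72.70°.
Ratio A/B = 30.4000 / 72.7000 = 0.4182.

0.418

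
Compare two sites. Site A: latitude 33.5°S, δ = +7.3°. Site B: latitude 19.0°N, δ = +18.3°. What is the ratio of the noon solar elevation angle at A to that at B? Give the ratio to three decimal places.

0.551

A: 90° − |-33.5 − (7.3)| = 49.20°.
B: 90° − |19.0 − (18.3)| = 89.30°.
Ratio A/B = 49.2000 / 89.3000 = 0.5510.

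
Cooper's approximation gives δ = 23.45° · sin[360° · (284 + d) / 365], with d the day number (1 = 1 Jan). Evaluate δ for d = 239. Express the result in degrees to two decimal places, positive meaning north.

+9.60°

360 × (284 + 239) / 365 = 515.836°; sin(515.836°) = 0.4093.
δ = 23.45 × 0.4093 = 9.598° ≈ +9.60°.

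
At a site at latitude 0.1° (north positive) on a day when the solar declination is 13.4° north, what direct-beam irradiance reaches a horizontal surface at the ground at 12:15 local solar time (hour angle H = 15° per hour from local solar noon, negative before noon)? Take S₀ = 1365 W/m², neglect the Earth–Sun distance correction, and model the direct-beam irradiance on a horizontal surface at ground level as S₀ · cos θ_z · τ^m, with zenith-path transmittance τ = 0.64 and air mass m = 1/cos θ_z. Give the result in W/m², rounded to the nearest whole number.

Hour angle H = 15° × (12.25 − 12) = 3.75°.
cos θ_z = sin(0.1°) sin(13.4°) + cos(0.1°) cos(13.4°) cos(3.75°) = 0.0004 + 0.9707 = 0.9711.
Air mass m = 1/cos θ_z = 1/0.9711 = 1.030; τ^m = 0.64^1.030 = 0.6315.
Surface direct beam = 1365 × 0.9711 × 0.6315 = 837.09 W/m².

837 W/m²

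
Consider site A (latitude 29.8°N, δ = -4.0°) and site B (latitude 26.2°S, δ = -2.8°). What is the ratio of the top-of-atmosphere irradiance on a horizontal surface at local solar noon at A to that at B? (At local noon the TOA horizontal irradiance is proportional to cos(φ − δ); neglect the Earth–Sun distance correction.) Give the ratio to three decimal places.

A: cos θ_z = cos(29.8° − (-4.0°)) = 0.8310.
B: cos θ_z = cos(-26.2° − (-2.8°)) = 0.9178.
Ratio A/B = 0.8310 / 0.9178 = 0.9054.

0.905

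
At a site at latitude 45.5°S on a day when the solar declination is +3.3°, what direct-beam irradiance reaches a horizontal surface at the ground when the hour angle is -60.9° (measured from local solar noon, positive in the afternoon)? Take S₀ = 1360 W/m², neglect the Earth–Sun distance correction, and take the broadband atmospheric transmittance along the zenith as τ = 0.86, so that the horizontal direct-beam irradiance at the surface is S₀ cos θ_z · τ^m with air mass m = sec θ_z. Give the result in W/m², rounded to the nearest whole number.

246 W/m²

cos θ_z = sin(-45.5°) sin(3.3°) + cos(-45.5°) cos(3.3°) cos(-60.90°) = -0.0411 + 0.3403 = 0.2992.
Air mass m = 1/cos θ_z = 1/0.2992 = 3.342; τ^m = 0.86^3.342 = 0.6041.
Surface direct beam = 1360 × 0.2992 × 0.6041 = 245.82 W/m².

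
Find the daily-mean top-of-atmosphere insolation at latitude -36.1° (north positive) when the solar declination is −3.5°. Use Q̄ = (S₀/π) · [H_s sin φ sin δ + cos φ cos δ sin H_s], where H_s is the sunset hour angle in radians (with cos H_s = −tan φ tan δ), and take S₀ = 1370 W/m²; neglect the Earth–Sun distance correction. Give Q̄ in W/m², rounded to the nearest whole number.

cos H_s = −tan(-36.1°) · tan(-3.5°) = -0.0446, so H_s = arccos(-0.0446) = 92.56°. In radians, H_s = 1.6155.
H_s sin φ sin δ = 1.6155 × -0.5892 × -0.0610 = 0.0581.
cos φ cos δ sin H_s = 0.8080 × 0.9981 × 0.9990 = 0.8057.
Q̄ = (1370/π) × (0.0581 + 0.8057) = 436.08 × 0.8638 = 376.69 W/m².

377 W/m²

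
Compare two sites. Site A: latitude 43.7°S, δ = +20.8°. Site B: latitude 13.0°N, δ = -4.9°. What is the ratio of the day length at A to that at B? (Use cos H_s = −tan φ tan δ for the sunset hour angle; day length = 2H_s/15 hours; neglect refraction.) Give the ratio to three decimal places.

0.773

A: H_s = arccos(−tan -43.7° · tan 20.8°) = 68.72°, so 2H_s/15 = 9.1627 h.
B: H_s = arccos(−tan 13.0° · tan -4.9°) = 88.87°, so 2H_s/15 = 11.8493 h.
Ratio A/B = 9.1627 / 11.8493 = 0.7733.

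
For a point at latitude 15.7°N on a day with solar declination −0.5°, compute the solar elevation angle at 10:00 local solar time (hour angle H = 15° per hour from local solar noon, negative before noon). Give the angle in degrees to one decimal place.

Hour angle H = 15° × (10 − 12) = -30.00°.
cos θ_z = sin φ sin δ + cos φ cos δ cos H = (0.2706)(-0.0087) + (0.9627)(1.0000)(0.8660) = 0.8313.
θ_z = arccos(0.8313) = 33.77°, so the elevation is 90° − 33.77° = 56.23°.

56.2°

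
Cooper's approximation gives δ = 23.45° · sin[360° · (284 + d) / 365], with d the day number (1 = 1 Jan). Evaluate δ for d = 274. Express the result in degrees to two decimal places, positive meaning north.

-4.22°

360 × (284 + 274) / 365 = 550.356°; sin(550.356°) = -0.1798.
δ = 23.45 × -0.1798 = -4.216° ≈ -4.22°.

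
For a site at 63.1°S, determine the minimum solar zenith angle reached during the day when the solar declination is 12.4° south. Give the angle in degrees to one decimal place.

At local solar noon the hour angle is zero, so the zenith angle is |φ − δ| = |-63.1° − (-12.4°)| = 50.7°.

50.7°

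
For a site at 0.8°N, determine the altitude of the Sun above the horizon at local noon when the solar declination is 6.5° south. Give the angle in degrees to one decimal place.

At local solar noon the hour angle is zero, so the elevation is 90° − |φ − δ| = 90° − |0.8° − (-6.5°)| = 90° − 7.3° = 82.7°.

82.7°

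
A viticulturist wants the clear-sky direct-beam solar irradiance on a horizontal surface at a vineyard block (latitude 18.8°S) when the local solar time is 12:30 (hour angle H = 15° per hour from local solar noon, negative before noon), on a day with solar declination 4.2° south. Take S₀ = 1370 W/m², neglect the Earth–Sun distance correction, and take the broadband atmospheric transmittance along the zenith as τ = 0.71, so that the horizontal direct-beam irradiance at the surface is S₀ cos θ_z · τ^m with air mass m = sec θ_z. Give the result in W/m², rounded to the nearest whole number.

Hour angle H = 15° × (12.5 − 12) = 7.50°.
cos θ_z = sin(-18.8°) sin(-4.2°) + cos(-18.8°) cos(-4.2°) cos(7.50°) = 0.0236 + 0.9360 = 0.9596.
Air mass m = 1/cos θ_z = 1/0.9596 = 1.042; τ^m = 0.71^1.042 = 0.6999.
Surface direct beam = 1370 × 0.9596 × 0.6999 = 920.12 W/m².

920 W/m²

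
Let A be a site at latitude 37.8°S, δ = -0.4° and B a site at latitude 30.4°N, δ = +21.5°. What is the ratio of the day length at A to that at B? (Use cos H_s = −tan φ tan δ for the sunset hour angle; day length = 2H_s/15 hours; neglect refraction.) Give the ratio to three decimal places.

0.874

A: H_s = arccos(−tan -37.8° · tan -0.4°) = 90.31°, so 2H_s/15 = 12.0413 h.
B: H_s = arccos(−tan 30.4° · tan 21.5°) = 103.36°, so 2H_s/15 = 13.7813 h.
Ratio A/B = 12.0413 / 13.7813 = 0.8737.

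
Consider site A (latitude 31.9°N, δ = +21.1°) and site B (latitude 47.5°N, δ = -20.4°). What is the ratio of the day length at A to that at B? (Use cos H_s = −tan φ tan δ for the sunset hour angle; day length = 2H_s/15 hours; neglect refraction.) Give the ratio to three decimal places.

1.573

A: H_s = arccos(−tan 31.9° · tan 21.1°) = 103.90°, so 2H_s/15 = 13.8533 h.
B: H_s = arccos(−tan 47.5° · tan -20.4°) = 66.06°, so 2H_s/15 = 8.8080 h.
Ratio A/B = 13.8533 / 8.8080 = 1.5728.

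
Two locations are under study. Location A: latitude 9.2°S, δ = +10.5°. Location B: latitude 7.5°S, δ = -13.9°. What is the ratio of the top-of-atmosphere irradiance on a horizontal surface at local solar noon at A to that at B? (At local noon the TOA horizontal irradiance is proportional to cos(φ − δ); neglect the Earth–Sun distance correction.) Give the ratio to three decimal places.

A: cos θ_z = cos(-9.2° − (10.5°)) = 0.9415.
B: cos θ_z = cos(-7.5° − (-13.9°)) = 0.9938.
Ratio A/B = 0.9415 / 0.9938 = 0.9474.

0.947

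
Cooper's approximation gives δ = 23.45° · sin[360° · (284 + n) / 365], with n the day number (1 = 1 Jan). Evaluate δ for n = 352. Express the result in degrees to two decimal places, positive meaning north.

360 × (284 + 352) / 365 = 627.288°; sin(627.288°) = -0.9989.
δ = 23.45 × -0.9989 = -23.424° ≈ -23.42°.

-23.42°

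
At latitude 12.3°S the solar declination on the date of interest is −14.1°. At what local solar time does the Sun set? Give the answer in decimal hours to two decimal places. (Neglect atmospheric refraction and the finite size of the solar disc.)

The sunset hour angle satisfies cos H_s = −tan φ tan δ = -0.0548, giving H_s = 93.14°.
Sunset is at 12 + H_s/15 = 12 + 6.209 = 18.209 h local solar time.

18.21 h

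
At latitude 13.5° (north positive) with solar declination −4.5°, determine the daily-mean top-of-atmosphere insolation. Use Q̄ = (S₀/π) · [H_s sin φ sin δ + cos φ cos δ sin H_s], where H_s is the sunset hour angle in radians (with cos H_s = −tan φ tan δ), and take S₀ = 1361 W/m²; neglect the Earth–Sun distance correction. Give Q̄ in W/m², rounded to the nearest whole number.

408 W/m²

−tan φ tan δ = −(0.2401)(-0.0787) = 0.0189; H_s = arccos(0.0189) = 88.92°. In radians, H_s = 1.5519.
H_s sin φ sin δ = 1.5519 × 0.2334 × -0.0785 = -0.0284.
cos φ cos δ sin H_s = 0.9724 × 0.9969 × 0.9998 = 0.9692.
Q̄ = (1361/π) × (-0.0284 + 0.9692) = 433.22 × 0.9408 = 407.57 W/m².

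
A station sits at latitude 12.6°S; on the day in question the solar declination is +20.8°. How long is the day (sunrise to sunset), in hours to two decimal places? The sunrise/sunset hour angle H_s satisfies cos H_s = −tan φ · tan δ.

cos H_s = −tan(-12.6°) · tan(20.8°) = 0.0849, so H_s = arccos(0.0849) = 85.13°.
Day length = 2 H_s / 15° h⁻¹ = 170.26° / 15 = 11.351 h.

11.35 hours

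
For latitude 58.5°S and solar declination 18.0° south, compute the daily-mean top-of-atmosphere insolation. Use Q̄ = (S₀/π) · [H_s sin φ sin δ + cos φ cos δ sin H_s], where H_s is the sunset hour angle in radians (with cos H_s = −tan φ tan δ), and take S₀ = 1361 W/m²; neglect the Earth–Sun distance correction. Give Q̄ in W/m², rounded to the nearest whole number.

426 W/m²

The sunset hour angle satisfies cos H_s = −tan φ tan δ = -0.5302, giving H_s = 122.02°. In radians, H_s = 2.1297.
H_s sin φ sin δ = 2.1297 × -0.8526 × -0.3090 = 0.5611.
cos φ cos δ sin H_s = 0.5225 × 0.9511 × 0.8478 = 0.4213.
Q̄ = (1361/π) × (0.5611 + 0.4213) = 433.22 × 0.9824 = 425.60 W/m².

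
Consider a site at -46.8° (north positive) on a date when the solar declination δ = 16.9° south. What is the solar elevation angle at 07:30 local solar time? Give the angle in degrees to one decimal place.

Hour angle H = 15° × (7.5 − 12) = -67.50°.
With φ = -46.8°, δ = -16.9°, H = -67.50°: sin φ sin δ = 0.2119, cos φ cos δ cos H = 0.2507, so cos θ_z = 0.4626.
θ_z = arccos(0.4626) = 62.44°, so the elevation is 90° − 62.44° = 27.56°.

27.6°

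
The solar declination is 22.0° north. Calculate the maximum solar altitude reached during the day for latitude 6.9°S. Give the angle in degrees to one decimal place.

At local solar noon the hour angle is zero, so the elevation is 90° − |φ − δ| = 90° − |-6.9° − (22.0°)| = 90° − 28.9° = 61.1°.

61.1°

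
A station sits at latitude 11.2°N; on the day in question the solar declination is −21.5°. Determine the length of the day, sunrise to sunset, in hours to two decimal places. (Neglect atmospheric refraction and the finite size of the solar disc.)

cos H_s = −tan(11.2°) · tan(-21.5°) = 0.0780, so H_s = arccos(0.0780) = 85.53°.
Day length = 2 H_s / 15° h⁻¹ = 171.06° / 15 = 11.404 h.

11.40 hours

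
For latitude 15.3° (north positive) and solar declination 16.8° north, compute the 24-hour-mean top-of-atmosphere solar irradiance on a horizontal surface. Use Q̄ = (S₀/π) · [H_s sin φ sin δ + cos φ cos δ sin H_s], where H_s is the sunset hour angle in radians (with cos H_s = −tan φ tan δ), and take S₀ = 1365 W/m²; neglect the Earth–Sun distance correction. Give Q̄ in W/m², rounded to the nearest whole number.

455 W/m²

The sunset hour angle satisfies cos H_s = −tan φ tan δ = -0.0826, giving H_s = 94.74°. In radians, H_s = 1.6535.
H_s sin φ sin δ = 1.6535 × 0.2639 × 0.2890 = 0.1261.
cos φ cos δ sin H_s = 0.9646 × 0.9573 × 0.9966 = 0.9203.
Q̄ = (1365/π) × (0.1261 + 0.9203) = 434.49 × 1.0464 = 454.65 W/m².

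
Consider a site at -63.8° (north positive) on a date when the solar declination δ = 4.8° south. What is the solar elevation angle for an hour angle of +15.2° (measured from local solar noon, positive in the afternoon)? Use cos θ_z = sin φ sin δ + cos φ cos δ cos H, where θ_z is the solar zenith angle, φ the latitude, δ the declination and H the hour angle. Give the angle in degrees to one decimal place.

cos θ_z = sin(-63.8°) sin(-4.8°) + cos(-63.8°) cos(-4.8°) cos(15.20°) = 0.0751 + 0.4246 = 0.4997.
θ_z = arccos(0.4997) = 60.02°, so the elevation is 90° − 60.02° = 29.98°.

30.0°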